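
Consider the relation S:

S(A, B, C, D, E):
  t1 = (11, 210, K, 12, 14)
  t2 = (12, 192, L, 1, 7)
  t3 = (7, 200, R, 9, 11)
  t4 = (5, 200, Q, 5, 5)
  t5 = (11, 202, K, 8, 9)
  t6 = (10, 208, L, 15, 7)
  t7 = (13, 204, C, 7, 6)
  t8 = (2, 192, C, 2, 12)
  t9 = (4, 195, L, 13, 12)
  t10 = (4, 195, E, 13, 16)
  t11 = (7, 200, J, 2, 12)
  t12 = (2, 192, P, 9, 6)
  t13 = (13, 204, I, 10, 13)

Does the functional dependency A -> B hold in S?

A=11: rows 1, 5 → B takes values {210, 202} — violation
A=12: row 2 → B = 192 ✓
A=7: rows 3, 11 → B = 200, 200 ✓
A=5: row 4 → B = 200 ✓
A=10: row 6 → B = 208 ✓
A=13: rows 7, 13 → B = 204, 204 ✓
A=2: rows 8, 12 → B = 192, 192 ✓
A=4: rows 9, 10 → B = 195, 195 ✓
Two rows agree on A but differ on B, so A -> B does not hold.

No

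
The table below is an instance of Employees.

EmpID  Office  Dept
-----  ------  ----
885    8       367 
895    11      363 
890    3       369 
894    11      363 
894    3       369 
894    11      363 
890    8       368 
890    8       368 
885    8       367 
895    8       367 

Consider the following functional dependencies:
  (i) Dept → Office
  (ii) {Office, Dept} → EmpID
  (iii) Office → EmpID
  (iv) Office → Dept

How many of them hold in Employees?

(i) Dept → Office: every LHS value maps to a single RHS value — holds.
(ii) {Office, Dept} → EmpID: (Office=8, Dept=367): 3 rows → EmpID takes values {885, 895} — violation; (Office=11, Dept=363): 3 rows → EmpID takes values {895, 894} — violation; (Office=3, Dept=369): 2 rows → EmpID takes values {890, 894} — violation — fails.
(iii) Office → EmpID: Office=8: 5 rows → EmpID takes values {885, 890, 895} — violation; Office=11: 3 rows → EmpID takes values {895, 894} — violation; Office=3: 2 rows → EmpID takes values {890, 894} — violation — fails.
(iv) Office → Dept: Office=8: 5 rows → Dept takes values {367, 368} — violation — fails.
1 of the 4 dependencies holds.

1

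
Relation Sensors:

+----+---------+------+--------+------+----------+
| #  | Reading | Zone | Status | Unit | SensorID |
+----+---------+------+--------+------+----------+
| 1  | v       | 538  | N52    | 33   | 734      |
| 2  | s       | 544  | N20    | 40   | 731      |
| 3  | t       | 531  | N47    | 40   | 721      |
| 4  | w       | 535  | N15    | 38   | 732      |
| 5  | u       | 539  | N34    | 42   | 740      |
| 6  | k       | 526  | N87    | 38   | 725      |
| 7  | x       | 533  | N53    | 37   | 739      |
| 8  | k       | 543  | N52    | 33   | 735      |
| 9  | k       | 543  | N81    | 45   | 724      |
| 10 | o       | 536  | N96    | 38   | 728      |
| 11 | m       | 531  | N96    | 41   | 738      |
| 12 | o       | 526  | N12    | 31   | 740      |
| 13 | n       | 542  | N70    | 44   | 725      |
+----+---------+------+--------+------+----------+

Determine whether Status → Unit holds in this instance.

Status=N52: rows 1, 8 → Unit = 33, 33 ✓
Status=N20: row 2 → Unit = 40 ✓
Status=N47: row 3 → Unit = 40 ✓
Status=N15: row 4 → Unit = 38 ✓
Status=N34: row 5 → Unit = 42 ✓
Status=N87: row 6 → Unit = 38 ✓
Status=N53: row 7 → Unit = 37 ✓
Status=N81: row 9 → Unit = 45 ✓
Status=N96: rows 10, 11 → Unit takes values {38, 41} — violation
Status=N12: row 12 → Unit = 31 ✓
Status=N70: row 13 → Unit = 44 ✓
Two rows agree on Status but differ on Unit, so Status → Unit does not hold.

No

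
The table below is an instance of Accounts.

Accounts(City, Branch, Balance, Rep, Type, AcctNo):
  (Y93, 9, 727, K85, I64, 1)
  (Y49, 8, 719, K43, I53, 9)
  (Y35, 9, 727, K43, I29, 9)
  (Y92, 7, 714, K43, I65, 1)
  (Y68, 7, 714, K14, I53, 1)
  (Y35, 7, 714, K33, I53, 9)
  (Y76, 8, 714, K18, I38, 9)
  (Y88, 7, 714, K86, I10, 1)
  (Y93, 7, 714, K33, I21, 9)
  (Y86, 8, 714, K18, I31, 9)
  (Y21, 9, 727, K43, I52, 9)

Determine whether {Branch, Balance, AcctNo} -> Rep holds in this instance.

No

(Branch=9, Balance=727, AcctNo=1): 1 row → Rep = K85 ✓
(Branch=8, Balance=719, AcctNo=9): 1 row → Rep = K43 ✓
(Branch=9, Balance=727, AcctNo=9): 2 rows → Rep = K43, K43 ✓
(Branch=7, Balance=714, AcctNo=1): 3 rows → Rep takes values {K43, K14, K86} — violation
(Branch=7, Balance=714, AcctNo=9): 2 rows → Rep = K33, K33 ✓
(Branch=8, Balance=714, AcctNo=9): 2 rows → Rep = K18, K18 ✓
Two rows agree on {Branch, Balance, AcctNo} but differ on Rep, so {Branch, Balance, AcctNo} -> Rep does not hold.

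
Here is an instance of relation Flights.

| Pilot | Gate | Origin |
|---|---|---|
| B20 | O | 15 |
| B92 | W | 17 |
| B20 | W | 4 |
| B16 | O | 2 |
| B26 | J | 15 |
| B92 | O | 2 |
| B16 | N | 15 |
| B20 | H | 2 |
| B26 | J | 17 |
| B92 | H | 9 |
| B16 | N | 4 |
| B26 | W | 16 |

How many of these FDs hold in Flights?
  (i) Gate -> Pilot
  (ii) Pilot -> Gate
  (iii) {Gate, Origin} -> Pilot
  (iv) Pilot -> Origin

0

(i) Gate -> Pilot: Gate=O: 3 rows → Pilot takes values {B20, B16, B92} — violation; Gate=W: 3 rows → Pilot takes values {B92, B20, B26} — violation; Gate=H: 2 rows → Pilot takes values {B20, B92} — violation — fails.
(ii) Pilot -> Gate: Pilot=B20: 3 rows → Gate takes values {O, W, H} — violation; Pilot=B92: 3 rows → Gate takes values {W, O, H} — violation; Pilot=B16: 3 rows → Gate takes values {O, N} — violation; Pilot=B26: 3 rows → Gate takes values {J, W} — violation — fails.
(iii) {Gate, Origin} -> Pilot: (Gate=O, Origin=2): 2 rows → Pilot takes values {B16, B92} — violation — fails.
(iv) Pilot -> Origin: Pilot=B20: 3 rows → Origin takes values {15, 4, 2} — violation; Pilot=B92: 3 rows → Origin takes values {17, 2, 9} — violation; Pilot=B16: 3 rows → Origin takes values {2, 15, 4} — violation; Pilot=B26: 3 rows → Origin takes values {15, 17, 16} — violation — fails.
None of the 4 dependencies hold.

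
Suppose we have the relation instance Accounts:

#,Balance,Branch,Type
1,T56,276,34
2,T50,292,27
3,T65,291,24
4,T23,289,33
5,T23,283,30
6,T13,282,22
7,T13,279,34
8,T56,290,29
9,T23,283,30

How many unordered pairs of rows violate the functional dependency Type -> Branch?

Type=34: violating pairs (1,7) — 1 pair.
Type=30: all 2 rows agree on Branch — 0 pairs.

1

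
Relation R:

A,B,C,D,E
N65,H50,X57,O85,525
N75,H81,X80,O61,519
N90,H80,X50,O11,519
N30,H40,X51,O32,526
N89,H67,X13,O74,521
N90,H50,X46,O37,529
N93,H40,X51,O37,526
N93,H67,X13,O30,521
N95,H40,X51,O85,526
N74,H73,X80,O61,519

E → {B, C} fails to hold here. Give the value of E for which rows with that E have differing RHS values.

E=525: 1 row → {B,C} = (H50, X57) ✓
E=519: 3 rows → {B,C} takes values {(H81, X80), (H80, X50), (H73, X80)} — violation
E=526: 3 rows → {B,C} = (H40, X51), (H40, X51), (H40, X51) ✓
E=521: 2 rows → {B,C} = (H67, X13), (H67, X13) ✓
E=529: 1 row → {B,C} = (H50, X46) ✓
The only E value with inconsistent RHS is E=519.

519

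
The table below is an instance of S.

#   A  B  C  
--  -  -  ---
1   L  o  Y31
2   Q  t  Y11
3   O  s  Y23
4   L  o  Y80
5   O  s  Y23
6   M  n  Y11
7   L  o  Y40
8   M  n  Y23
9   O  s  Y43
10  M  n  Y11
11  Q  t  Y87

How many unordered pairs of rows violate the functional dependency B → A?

0

B=o: all 3 rows agree on A — 0 pairs.
B=t: all 2 rows agree on A — 0 pairs.
B=s: all 3 rows agree on A — 0 pairs.
B=n: all 3 rows agree on A — 0 pairs.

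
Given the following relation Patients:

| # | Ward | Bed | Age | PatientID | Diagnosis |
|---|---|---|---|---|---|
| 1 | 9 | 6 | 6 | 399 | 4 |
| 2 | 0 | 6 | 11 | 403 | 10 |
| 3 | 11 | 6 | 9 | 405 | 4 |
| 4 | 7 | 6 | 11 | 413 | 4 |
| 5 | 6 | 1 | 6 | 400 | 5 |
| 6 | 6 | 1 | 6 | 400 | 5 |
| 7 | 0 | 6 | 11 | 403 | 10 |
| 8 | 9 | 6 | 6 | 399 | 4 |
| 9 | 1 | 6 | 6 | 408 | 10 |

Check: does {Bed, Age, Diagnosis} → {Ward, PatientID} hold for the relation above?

(Bed=6, Age=6, Diagnosis=4): rows 1, 8 → {Ward,PatientID} = (9, 399), (9, 399) ✓
(Bed=6, Age=11, Diagnosis=10): rows 2, 7 → {Ward,PatientID} = (0, 403), (0, 403) ✓
(Bed=6, Age=9, Diagnosis=4): row 3 → {Ward,PatientID} = (11, 405) ✓
(Bed=6, Age=11, Diagnosis=4): row 4 → {Ward,PatientID} = (7, 413) ✓
(Bed=1, Age=6, Diagnosis=5): rows 5, 6 → {Ward,PatientID} = (6, 400), (6, 400) ✓
(Bed=6, Age=6, Diagnosis=10): row 9 → {Ward,PatientID} = (1, 408) ✓
Every {Bed, Age, Diagnosis} value is associated with a single {Ward, PatientID} value, so {Bed, Age, Diagnosis} → {Ward, PatientID} holds.

Yes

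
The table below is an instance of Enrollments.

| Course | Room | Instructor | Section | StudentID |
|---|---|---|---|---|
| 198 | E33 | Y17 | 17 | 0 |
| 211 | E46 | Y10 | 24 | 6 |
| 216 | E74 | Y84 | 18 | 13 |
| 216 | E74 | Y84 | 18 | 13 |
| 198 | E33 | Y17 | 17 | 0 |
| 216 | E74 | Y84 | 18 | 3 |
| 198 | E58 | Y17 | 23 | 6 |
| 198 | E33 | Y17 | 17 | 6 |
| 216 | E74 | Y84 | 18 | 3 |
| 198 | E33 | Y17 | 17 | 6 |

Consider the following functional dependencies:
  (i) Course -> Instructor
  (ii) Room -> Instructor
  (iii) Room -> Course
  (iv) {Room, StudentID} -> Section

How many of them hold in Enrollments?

(i) Course -> Instructor: every LHS value maps to a single RHS value — holds.
(ii) Room -> Instructor: every LHS value maps to a single RHS value — holds.
(iii) Room -> Course: every LHS value maps to a single RHS value — holds.
(iv) {Room, StudentID} -> Section: every LHS value maps to a single RHS value — holds.
4 of the 4 dependencies hold.

4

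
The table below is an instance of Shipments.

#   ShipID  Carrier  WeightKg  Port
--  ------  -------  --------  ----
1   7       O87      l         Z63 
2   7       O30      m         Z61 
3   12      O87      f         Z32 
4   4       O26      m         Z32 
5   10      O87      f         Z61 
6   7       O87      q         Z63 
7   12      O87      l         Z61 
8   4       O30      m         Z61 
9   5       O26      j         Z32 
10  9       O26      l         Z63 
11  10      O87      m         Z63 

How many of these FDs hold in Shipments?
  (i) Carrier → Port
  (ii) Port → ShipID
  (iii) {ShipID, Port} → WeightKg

0

(i) Carrier → Port: Carrier=O87: rows 1, 3, 5, 6, 7, 11 → Port takes values {Z63, Z32, Z61} — violation; Carrier=O26: rows 4, 9, 10 → Port takes values {Z32, Z63} — violation — fails.
(ii) Port → ShipID: Port=Z63: rows 1, 6, 10, 11 → ShipID takes values {7, 9, 10} — violation; Port=Z61: rows 2, 5, 7, 8 → ShipID takes values {7, 10, 12, 4} — violation; Port=Z32: rows 3, 4, 9 → ShipID takes values {12, 4, 5} — violation — fails.
(iii) {ShipID, Port} → WeightKg: (ShipID=7, Port=Z63): rows 1, 6 → WeightKg takes values {l, q} — violation — fails.
None of the 3 dependencies hold.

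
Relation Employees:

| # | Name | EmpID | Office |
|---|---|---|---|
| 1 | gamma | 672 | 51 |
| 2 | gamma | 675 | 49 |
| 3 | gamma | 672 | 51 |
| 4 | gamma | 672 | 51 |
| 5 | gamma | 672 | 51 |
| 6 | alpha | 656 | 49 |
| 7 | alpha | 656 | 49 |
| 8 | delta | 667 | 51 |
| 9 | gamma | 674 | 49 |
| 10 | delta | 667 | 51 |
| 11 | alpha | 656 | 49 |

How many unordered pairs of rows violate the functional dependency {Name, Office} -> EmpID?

(Name=gamma, Office=51): all 4 rows agree on EmpID — 0 pairs.
(Name=gamma, Office=49): violating pairs (2,9) — 1 pair.
(Name=alpha, Office=49): all 3 rows agree on EmpID — 0 pairs.
(Name=delta, Office=51): all 2 rows agree on EmpID — 0 pairs.

1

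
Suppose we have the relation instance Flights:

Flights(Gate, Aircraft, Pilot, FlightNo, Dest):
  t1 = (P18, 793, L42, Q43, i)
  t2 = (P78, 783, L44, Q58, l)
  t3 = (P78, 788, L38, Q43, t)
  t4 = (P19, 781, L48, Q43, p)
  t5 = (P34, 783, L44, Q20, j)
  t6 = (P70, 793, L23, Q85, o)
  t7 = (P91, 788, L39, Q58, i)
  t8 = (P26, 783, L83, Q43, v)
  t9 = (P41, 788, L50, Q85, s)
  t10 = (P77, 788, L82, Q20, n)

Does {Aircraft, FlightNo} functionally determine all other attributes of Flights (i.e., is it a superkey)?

All 10 rows have distinct {Aircraft, FlightNo} values, so {Aircraft, FlightNo} → (all attributes) holds and {Aircraft, FlightNo} is a superkey.

Yes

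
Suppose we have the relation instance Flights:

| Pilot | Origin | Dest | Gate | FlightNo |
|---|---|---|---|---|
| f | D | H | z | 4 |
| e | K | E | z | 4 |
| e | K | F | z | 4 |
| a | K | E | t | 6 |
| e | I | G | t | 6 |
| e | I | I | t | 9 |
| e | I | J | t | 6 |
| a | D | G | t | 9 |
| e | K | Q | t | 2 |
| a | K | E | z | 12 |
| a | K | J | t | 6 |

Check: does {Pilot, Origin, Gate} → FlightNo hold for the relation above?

(Pilot=f, Origin=D, Gate=z): 1 row → FlightNo = 4 ✓
(Pilot=e, Origin=K, Gate=z): 2 rows → FlightNo = 4, 4 ✓
(Pilot=a, Origin=K, Gate=t): 2 rows → FlightNo = 6, 6 ✓
(Pilot=e, Origin=I, Gate=t): 3 rows → FlightNo takes values {6, 9} — violation
(Pilot=a, Origin=D, Gate=t): 1 row → FlightNo = 9 ✓
(Pilot=e, Origin=K, Gate=t): 1 row → FlightNo = 2 ✓
(Pilot=a, Origin=K, Gate=z): 1 row → FlightNo = 12 ✓
Two rows agree on {Pilot, Origin, Gate} but differ on FlightNo, so {Pilot, Origin, Gate} → FlightNo does not hold.

No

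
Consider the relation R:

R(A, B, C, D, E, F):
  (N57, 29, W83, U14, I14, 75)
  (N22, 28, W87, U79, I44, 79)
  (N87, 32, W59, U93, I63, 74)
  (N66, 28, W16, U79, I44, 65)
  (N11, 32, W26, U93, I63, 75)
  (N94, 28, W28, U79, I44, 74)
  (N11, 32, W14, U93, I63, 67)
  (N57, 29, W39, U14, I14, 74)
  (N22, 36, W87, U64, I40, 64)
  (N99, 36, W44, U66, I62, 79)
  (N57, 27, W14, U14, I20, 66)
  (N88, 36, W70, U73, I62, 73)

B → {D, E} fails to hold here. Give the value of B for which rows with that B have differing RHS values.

36

B=29: 2 rows → {D,E} = (U14, I14), (U14, I14) ✓
B=28: 3 rows → {D,E} = (U79, I44), (U79, I44), (U79, I44) ✓
B=32: 3 rows → {D,E} = (U93, I63), (U93, I63), (U93, I63) ✓
B=36: 3 rows → {D,E} takes values {(U64, I40), (U66, I62), (U73, I62)} — violation
B=27: 1 row → {D,E} = (U14, I20) ✓
The only B value with inconsistent RHS is B=36.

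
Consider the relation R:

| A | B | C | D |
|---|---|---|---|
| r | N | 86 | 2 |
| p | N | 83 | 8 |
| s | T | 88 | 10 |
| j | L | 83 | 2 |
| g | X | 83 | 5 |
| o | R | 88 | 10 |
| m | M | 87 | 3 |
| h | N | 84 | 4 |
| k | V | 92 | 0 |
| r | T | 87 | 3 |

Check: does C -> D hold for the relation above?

C=86: 1 row → D = 2 ✓
C=83: 3 rows → D takes values {8, 2, 5} — violation
C=88: 2 rows → D = 10, 10 ✓
C=87: 2 rows → D = 3, 3 ✓
C=84: 1 row → D = 4 ✓
C=92: 1 row → D = 0 ✓
Two rows agree on C but differ on D, so C -> D does not hold.

No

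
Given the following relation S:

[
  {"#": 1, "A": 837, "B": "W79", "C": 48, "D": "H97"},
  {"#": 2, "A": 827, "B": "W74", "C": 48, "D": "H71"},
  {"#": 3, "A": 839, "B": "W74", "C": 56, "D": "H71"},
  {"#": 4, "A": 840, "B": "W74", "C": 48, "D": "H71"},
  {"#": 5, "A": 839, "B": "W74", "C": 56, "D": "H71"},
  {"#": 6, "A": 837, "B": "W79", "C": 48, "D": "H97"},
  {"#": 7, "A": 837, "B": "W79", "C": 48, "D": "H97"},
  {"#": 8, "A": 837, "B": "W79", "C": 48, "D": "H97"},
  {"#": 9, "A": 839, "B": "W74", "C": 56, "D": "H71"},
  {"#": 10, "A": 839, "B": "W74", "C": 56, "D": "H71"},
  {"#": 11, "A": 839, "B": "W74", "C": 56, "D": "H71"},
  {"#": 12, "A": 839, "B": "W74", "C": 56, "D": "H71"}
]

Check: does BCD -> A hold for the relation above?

(B=W79, C=48, D=H97): rows 1, 6, 7, 8 → A = 837, 837, 837, 837 ✓
(B=W74, C=48, D=H71): rows 2, 4 → A takes values {827, 840} — violation
(B=W74, C=56, D=H71): rows 3, 5, 9, 10, 11, 12 → A = 839, 839, 839, 839, 839, 839 ✓
Two rows agree on BCD but differ on A, so BCD -> A does not hold.

No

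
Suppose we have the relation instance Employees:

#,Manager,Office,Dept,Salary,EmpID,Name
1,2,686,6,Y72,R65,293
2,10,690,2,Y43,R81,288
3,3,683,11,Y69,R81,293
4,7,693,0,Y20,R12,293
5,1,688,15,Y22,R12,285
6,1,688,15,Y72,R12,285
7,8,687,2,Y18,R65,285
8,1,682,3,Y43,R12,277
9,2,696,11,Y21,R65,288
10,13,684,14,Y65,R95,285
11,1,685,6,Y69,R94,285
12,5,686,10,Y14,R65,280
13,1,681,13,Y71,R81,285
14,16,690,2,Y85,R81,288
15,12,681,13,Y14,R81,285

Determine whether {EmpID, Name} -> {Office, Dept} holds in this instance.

(EmpID=R65, Name=293): row 1 → {Office,Dept} = (686, 6) ✓
(EmpID=R81, Name=288): rows 2, 14 → {Office,Dept} = (690, 2), (690, 2) ✓
(EmpID=R81, Name=293): row 3 → {Office,Dept} = (683, 11) ✓
(EmpID=R12, Name=293): row 4 → {Office,Dept} = (693, 0) ✓
(EmpID=R12, Name=285): rows 5, 6 → {Office,Dept} = (688, 15), (688, 15) ✓
(EmpID=R65, Name=285): row 7 → {Office,Dept} = (687, 2) ✓
(EmpID=R12, Name=277): row 8 → {Office,Dept} = (682, 3) ✓
(EmpID=R65, Name=288): row 9 → {Office,Dept} = (696, 11) ✓
(EmpID=R95, Name=285): row 10 → {Office,Dept} = (684, 14) ✓
(EmpID=R94, Name=285): row 11 → {Office,Dept} = (685, 6) ✓
(EmpID=R65, Name=280): row 12 → {Office,Dept} = (686, 10) ✓
(EmpID=R81, Name=285): rows 13, 15 → {Office,Dept} = (681, 13), (681, 13) ✓
Every {EmpID, Name} value is associated with a single {Office, Dept} value, so {EmpID, Name} -> {Office, Dept} holds.

Yes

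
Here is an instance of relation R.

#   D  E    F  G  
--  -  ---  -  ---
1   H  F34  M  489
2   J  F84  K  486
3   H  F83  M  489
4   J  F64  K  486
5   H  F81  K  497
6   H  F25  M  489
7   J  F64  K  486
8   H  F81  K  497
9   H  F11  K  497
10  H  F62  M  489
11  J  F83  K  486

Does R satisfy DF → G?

(D=H, F=M): rows 1, 3, 6, 10 → G = 489, 489, 489, 489 ✓
(D=J, F=K): rows 2, 4, 7, 11 → G = 486, 486, 486, 486 ✓
(D=H, F=K): rows 5, 8, 9 → G = 497, 497, 497 ✓
Every DF value is associated with a single G value, so DF → G holds.

Yes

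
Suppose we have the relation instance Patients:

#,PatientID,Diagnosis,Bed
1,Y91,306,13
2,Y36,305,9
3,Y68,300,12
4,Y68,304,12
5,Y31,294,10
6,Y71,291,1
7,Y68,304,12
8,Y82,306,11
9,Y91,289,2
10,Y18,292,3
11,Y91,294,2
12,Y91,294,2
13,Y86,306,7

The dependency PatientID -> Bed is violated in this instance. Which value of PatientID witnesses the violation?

Y91

PatientID=Y91: rows 1, 9, 11, 12 → Bed takes values {13, 2} — violation
PatientID=Y36: row 2 → Bed = 9 ✓
PatientID=Y68: rows 3, 4, 7 → Bed = 12, 12, 12 ✓
PatientID=Y31: row 5 → Bed = 10 ✓
PatientID=Y71: row 6 → Bed = 1 ✓
PatientID=Y82: row 8 → Bed = 11 ✓
PatientID=Y18: row 10 → Bed = 3 ✓
PatientID=Y86: row 13 → Bed = 7 ✓
The only PatientID value with inconsistent Bed is PatientID=Y91.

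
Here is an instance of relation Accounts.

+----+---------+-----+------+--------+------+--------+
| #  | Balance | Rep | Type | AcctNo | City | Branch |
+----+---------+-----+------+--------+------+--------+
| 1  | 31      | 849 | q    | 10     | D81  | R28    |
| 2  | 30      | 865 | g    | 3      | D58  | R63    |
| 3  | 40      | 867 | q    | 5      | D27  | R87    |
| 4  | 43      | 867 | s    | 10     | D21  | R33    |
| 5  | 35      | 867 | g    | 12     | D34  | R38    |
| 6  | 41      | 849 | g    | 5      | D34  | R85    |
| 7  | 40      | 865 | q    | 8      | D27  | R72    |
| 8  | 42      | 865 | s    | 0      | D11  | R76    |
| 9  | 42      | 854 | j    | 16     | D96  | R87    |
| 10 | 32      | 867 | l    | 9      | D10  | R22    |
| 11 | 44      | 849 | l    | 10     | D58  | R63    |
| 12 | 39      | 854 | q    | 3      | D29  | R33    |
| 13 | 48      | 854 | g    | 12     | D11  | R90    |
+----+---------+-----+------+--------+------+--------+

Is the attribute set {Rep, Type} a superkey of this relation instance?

Yes

All 13 rows have distinct {Rep, Type} values, so {Rep, Type} → (all attributes) holds and {Rep, Type} is a superkey.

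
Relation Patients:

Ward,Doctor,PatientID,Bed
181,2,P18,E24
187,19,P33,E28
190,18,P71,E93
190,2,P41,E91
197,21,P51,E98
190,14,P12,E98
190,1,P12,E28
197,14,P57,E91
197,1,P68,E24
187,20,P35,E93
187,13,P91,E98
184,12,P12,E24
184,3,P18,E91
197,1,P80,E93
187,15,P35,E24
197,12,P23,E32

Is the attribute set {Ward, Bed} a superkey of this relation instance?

Yes

All 16 rows have distinct {Ward, Bed} values, so {Ward, Bed} → (all attributes) holds and {Ward, Bed} is a superkey.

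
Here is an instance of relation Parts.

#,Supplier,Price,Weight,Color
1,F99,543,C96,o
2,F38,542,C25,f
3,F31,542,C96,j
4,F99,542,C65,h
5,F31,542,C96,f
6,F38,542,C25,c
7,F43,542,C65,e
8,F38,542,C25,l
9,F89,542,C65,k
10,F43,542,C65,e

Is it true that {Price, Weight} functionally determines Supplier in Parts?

(Price=543, Weight=C96): row 1 → Supplier = F99 ✓
(Price=542, Weight=C25): rows 2, 6, 8 → Supplier = F38, F38, F38 ✓
(Price=542, Weight=C96): rows 3, 5 → Supplier = F31, F31 ✓
(Price=542, Weight=C65): rows 4, 7, 9, 10 → Supplier takes values {F99, F43, F89} — violation
Two rows agree on {Price, Weight} but differ on Supplier, so {Price, Weight} → Supplier does not hold.

No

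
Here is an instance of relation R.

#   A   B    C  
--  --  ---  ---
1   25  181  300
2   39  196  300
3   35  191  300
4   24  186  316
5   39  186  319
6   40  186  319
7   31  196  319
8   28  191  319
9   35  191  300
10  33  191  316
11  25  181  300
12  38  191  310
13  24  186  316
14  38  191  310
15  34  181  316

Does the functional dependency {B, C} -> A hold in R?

(B=181, C=300): rows 1, 11 → A = 25, 25 ✓
(B=196, C=300): row 2 → A = 39 ✓
(B=191, C=300): rows 3, 9 → A = 35, 35 ✓
(B=186, C=316): rows 4, 13 → A = 24, 24 ✓
(B=186, C=319): rows 5, 6 → A takes values {39, 40} — violation
(B=196, C=319): row 7 → A = 31 ✓
(B=191, C=319): row 8 → A = 28 ✓
(B=191, C=316): row 10 → A = 33 ✓
(B=191, C=310): rows 12, 14 → A = 38, 38 ✓
(B=181, C=316): row 15 → A = 34 ✓
Two rows agree on {B, C} but differ on A, so {B, C} -> A does not hold.

No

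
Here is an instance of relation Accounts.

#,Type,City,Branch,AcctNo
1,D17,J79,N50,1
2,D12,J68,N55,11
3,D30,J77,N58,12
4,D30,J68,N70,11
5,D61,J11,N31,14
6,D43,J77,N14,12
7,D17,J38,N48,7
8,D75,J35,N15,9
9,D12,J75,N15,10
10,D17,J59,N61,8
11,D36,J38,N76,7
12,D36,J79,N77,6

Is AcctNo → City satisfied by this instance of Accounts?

Yes

AcctNo=1: row 1 → City = J79 ✓
AcctNo=11: rows 2, 4 → City = J68, J68 ✓
AcctNo=12: rows 3, 6 → City = J77, J77 ✓
AcctNo=14: row 5 → City = J11 ✓
AcctNo=7: rows 7, 11 → City = J38, J38 ✓
AcctNo=9: row 8 → City = J35 ✓
AcctNo=10: row 9 → City = J75 ✓
AcctNo=8: row 10 → City = J59 ✓
AcctNo=6: row 12 → City = J79 ✓
Every AcctNo value is associated with a single City value, so AcctNo → City holds.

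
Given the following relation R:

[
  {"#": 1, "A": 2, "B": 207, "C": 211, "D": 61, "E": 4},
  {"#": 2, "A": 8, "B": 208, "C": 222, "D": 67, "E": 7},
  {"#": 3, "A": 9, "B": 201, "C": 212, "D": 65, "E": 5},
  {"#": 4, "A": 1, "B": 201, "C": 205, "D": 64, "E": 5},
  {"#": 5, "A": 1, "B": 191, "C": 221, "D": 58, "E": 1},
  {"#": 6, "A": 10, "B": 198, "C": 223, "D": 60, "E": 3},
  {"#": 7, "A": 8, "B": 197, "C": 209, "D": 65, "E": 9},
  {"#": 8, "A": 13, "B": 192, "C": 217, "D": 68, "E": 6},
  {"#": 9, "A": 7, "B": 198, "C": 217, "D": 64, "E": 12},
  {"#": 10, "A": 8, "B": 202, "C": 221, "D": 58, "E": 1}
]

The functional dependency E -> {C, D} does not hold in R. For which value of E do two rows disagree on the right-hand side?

5

E=4: row 1 → {C,D} = (211, 61) ✓
E=7: row 2 → {C,D} = (222, 67) ✓
E=5: rows 3, 4 → {C,D} takes values {(212, 65), (205, 64)} — violation
E=1: rows 5, 10 → {C,D} = (221, 58), (221, 58) ✓
E=3: row 6 → {C,D} = (223, 60) ✓
E=9: row 7 → {C,D} = (209, 65) ✓
E=6: row 8 → {C,D} = (217, 68) ✓
E=12: row 9 → {C,D} = (217, 64) ✓
The only E value with inconsistent RHS is E=5.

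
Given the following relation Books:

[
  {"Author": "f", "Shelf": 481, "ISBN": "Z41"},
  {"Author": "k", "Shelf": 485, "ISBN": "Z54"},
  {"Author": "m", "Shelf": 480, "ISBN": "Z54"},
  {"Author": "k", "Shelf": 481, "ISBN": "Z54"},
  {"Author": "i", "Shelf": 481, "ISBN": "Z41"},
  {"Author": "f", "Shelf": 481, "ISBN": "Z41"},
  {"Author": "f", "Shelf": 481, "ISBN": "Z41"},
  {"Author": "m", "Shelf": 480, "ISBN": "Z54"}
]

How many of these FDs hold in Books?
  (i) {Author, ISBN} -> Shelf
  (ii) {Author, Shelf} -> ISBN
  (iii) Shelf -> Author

1

(i) {Author, ISBN} -> Shelf: (Author=k, ISBN=Z54): 2 rows → Shelf takes values {485, 481} — violation — fails.
(ii) {Author, Shelf} -> ISBN: every LHS value maps to a single RHS value — holds.
(iii) Shelf -> Author: Shelf=481: 5 rows → Author takes values {f, k, i} — violation — fails.
1 of the 3 dependencies holds.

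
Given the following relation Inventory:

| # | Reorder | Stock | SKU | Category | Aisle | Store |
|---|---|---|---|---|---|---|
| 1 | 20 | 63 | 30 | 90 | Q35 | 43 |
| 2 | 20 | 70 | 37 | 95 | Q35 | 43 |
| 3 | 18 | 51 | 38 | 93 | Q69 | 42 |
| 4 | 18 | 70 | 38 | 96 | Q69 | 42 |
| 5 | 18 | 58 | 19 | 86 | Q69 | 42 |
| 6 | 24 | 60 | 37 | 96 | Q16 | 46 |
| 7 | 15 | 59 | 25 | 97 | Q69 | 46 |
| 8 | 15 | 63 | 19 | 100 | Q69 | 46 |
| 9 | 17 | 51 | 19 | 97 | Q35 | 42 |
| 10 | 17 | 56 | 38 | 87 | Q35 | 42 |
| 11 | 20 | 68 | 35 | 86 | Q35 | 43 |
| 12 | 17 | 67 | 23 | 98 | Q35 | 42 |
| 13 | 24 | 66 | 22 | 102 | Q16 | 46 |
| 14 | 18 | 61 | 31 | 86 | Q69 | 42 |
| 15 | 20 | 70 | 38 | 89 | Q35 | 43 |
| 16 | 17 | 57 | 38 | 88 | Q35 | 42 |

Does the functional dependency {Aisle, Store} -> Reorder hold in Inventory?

Yes

(Aisle=Q35, Store=43): rows 1, 2, 11, 15 → Reorder = 20, 20, 20, 20 ✓
(Aisle=Q69, Store=42): rows 3, 4, 5, 14 → Reorder = 18, 18, 18, 18 ✓
(Aisle=Q16, Store=46): rows 6, 13 → Reorder = 24, 24 ✓
(Aisle=Q69, Store=46): rows 7, 8 → Reorder = 15, 15 ✓
(Aisle=Q35, Store=42): rows 9, 10, 12, 16 → Reorder = 17, 17, 17, 17 ✓
Every {Aisle, Store} value is associated with a single Reorder value, so {Aisle, Store} -> Reorder holds.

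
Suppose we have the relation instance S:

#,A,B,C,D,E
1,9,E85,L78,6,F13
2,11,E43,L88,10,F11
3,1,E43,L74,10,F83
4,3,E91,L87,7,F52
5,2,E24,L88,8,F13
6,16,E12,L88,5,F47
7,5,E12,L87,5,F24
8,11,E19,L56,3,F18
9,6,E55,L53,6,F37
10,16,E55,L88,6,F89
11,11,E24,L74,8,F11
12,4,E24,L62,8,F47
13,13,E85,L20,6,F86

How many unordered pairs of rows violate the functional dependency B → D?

B=E85: all 2 rows agree on D — 0 pairs.
B=E43: all 2 rows agree on D — 0 pairs.
B=E24: all 3 rows agree on D — 0 pairs.
B=E12: all 2 rows agree on D — 0 pairs.
B=E55: all 2 rows agree on D — 0 pairs.

0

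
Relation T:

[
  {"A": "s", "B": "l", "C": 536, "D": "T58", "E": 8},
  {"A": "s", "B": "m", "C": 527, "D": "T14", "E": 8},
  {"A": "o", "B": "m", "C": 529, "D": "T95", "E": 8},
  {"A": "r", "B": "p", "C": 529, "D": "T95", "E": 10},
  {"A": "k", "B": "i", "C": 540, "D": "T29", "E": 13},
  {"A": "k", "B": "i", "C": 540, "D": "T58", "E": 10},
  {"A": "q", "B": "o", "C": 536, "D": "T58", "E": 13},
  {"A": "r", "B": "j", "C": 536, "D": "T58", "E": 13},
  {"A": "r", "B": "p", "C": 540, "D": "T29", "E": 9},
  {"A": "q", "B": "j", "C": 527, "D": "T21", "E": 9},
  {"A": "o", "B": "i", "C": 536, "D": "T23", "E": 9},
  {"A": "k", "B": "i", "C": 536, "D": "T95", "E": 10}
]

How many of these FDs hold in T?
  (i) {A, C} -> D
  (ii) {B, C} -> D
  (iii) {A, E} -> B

(i) {A, C} -> D: (A=k, C=540): 2 rows → D takes values {T29, T58} — violation — fails.
(ii) {B, C} -> D: (B=i, C=540): 2 rows → D takes values {T29, T58} — violation; (B=i, C=536): 2 rows → D takes values {T23, T95} — violation — fails.
(iii) {A, E} -> B: (A=s, E=8): 2 rows → B takes values {l, m} — violation — fails.
None of the 3 dependencies hold.

0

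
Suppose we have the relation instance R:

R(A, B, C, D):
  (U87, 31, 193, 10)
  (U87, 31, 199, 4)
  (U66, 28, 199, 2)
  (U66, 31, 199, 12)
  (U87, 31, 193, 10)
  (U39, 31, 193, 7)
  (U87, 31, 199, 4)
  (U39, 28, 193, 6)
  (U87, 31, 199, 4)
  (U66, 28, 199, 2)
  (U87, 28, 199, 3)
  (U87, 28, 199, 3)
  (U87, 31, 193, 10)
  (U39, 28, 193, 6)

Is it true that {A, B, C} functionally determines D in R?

Yes

(A=U87, B=31, C=193): 3 rows → D = 10, 10, 10 ✓
(A=U87, B=31, C=199): 3 rows → D = 4, 4, 4 ✓
(A=U66, B=28, C=199): 2 rows → D = 2, 2 ✓
(A=U66, B=31, C=199): 1 row → D = 12 ✓
(A=U39, B=31, C=193): 1 row → D = 7 ✓
(A=U39, B=28, C=193): 2 rows → D = 6, 6 ✓
(A=U87, B=28, C=199): 2 rows → D = 3, 3 ✓
Every {A, B, C} value is associated with a single D value, so {A, B, C} → D holds.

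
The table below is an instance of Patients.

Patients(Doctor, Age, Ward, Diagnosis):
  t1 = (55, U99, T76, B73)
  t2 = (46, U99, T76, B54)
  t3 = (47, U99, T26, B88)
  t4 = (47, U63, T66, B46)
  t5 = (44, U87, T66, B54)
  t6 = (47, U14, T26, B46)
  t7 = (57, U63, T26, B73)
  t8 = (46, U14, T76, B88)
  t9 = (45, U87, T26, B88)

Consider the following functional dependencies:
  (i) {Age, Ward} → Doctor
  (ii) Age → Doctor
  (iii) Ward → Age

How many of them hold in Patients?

(i) {Age, Ward} → Doctor: (Age=U99, Ward=T76): rows 1, 2 → Doctor takes values {55, 46} — violation — fails.
(ii) Age → Doctor: Age=U99: rows 1, 2, 3 → Doctor takes values {55, 46, 47} — violation; Age=U63: rows 4, 7 → Doctor takes values {47, 57} — violation; Age=U87: rows 5, 9 → Doctor takes values {44, 45} — violation; Age=U14: rows 6, 8 → Doctor takes values {47, 46} — violation — fails.
(iii) Ward → Age: Ward=T76: rows 1, 2, 8 → Age takes values {U99, U14} — violation; Ward=T26: rows 3, 6, 7, 9 → Age takes values {U99, U14, U63, U87} — violation; Ward=T66: rows 4, 5 → Age takes values {U63, U87} — violation — fails.
None of the 3 dependencies hold.

0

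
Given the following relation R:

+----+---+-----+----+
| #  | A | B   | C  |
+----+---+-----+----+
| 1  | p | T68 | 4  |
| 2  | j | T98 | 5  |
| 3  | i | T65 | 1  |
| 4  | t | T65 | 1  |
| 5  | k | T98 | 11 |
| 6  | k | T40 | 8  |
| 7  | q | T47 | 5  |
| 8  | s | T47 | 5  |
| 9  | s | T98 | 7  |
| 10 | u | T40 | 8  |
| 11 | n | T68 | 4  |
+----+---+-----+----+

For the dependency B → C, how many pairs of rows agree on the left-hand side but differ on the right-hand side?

B=T68: all 2 rows agree on C — 0 pairs.
B=T98: violating pairs (2,5), (2,9), (5,9) — 3 pairs.
B=T65: all 2 rows agree on C — 0 pairs.
B=T40: all 2 rows agree on C — 0 pairs.
B=T47: all 2 rows agree on C — 0 pairs.

3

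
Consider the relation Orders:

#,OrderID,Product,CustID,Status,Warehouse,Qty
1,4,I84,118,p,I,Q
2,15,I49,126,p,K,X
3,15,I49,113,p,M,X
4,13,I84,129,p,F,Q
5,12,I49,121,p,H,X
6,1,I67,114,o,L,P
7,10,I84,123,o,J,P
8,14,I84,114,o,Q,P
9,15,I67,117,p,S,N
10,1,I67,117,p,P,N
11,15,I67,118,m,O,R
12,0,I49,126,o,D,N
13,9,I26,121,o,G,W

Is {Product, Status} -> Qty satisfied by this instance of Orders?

Yes

(Product=I84, Status=p): rows 1, 4 → Qty = Q, Q ✓
(Product=I49, Status=p): rows 2, 3, 5 → Qty = X, X, X ✓
(Product=I67, Status=o): row 6 → Qty = P ✓
(Product=I84, Status=o): rows 7, 8 → Qty = P, P ✓
(Product=I67, Status=p): rows 9, 10 → Qty = N, N ✓
(Product=I67, Status=m): row 11 → Qty = R ✓
(Product=I49, Status=o): row 12 → Qty = N ✓
(Product=I26, Status=o): row 13 → Qty = W ✓
Every {Product, Status} value is associated with a single Qty value, so {Product, Status} -> Qty holds.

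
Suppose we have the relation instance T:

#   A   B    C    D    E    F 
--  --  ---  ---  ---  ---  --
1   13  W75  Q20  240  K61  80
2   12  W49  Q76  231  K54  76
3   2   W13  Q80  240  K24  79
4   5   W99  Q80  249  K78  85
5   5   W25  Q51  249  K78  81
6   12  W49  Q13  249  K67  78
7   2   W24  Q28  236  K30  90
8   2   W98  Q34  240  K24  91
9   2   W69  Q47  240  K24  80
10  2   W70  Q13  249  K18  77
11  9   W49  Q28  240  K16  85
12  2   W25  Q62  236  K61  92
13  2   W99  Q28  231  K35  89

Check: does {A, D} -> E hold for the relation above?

(A=13, D=240): row 1 → E = K61 ✓
(A=12, D=231): row 2 → E = K54 ✓
(A=2, D=240): rows 3, 8, 9 → E = K24, K24, K24 ✓
(A=5, D=249): rows 4, 5 → E = K78, K78 ✓
(A=12, D=249): row 6 → E = K67 ✓
(A=2, D=236): rows 7, 12 → E takes values {K30, K61} — violation
(A=2, D=249): row 10 → E = K18 ✓
(A=9, D=240): row 11 → E = K16 ✓
(A=2, D=231): row 13 → E = K35 ✓
Two rows agree on {A, D} but differ on E, so {A, D} -> E does not hold.

No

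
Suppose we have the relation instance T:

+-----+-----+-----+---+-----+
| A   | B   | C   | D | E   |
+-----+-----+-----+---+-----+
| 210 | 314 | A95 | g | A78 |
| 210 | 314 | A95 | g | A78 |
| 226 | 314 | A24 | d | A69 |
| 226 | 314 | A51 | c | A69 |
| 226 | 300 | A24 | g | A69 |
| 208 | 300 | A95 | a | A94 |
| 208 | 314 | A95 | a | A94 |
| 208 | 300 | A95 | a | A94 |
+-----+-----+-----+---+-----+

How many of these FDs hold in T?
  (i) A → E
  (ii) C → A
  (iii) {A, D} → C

2

(i) A → E: every LHS value maps to a single RHS value — holds.
(ii) C → A: C=A95: 5 rows → A takes values {210, 208} — violation — fails.
(iii) {A, D} → C: every LHS value maps to a single RHS value — holds.
2 of the 3 dependencies hold.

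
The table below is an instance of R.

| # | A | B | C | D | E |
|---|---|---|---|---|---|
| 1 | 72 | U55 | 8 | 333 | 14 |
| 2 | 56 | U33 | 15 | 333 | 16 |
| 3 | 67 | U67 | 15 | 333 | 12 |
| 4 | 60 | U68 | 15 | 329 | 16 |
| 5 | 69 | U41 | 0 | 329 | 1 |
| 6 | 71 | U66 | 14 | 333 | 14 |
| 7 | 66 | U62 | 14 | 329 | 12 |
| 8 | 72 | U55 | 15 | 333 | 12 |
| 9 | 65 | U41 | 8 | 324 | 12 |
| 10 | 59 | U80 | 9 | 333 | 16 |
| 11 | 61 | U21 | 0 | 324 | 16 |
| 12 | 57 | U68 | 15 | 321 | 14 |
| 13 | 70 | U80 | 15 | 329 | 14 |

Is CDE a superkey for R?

No

Rows 3 and 8 have the same CDE value (C=15, D=333, E=12) but are distinct tuples, so CDE does not determine every attribute — not a superkey.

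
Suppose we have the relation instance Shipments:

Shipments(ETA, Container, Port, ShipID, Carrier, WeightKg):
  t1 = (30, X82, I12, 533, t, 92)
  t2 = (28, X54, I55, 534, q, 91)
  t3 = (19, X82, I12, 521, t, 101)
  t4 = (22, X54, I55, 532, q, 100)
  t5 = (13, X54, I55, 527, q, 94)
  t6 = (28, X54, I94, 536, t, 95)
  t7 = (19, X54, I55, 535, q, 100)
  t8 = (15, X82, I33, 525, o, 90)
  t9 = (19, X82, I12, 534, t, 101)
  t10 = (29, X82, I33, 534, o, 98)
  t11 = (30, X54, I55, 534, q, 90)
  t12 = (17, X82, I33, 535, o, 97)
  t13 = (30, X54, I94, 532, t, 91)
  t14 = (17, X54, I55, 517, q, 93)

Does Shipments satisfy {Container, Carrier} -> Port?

(Container=X82, Carrier=t): rows 1, 3, 9 → Port = I12, I12, I12 ✓
(Container=X54, Carrier=q): rows 2, 4, 5, 7, 11, 14 → Port = I55, I55, I55, I55, I55, I55 ✓
(Container=X54, Carrier=t): rows 6, 13 → Port = I94, I94 ✓
(Container=X82, Carrier=o): rows 8, 10, 12 → Port = I33, I33, I33 ✓
Every {Container, Carrier} value is associated with a single Port value, so {Container, Carrier} -> Port holds.

Yes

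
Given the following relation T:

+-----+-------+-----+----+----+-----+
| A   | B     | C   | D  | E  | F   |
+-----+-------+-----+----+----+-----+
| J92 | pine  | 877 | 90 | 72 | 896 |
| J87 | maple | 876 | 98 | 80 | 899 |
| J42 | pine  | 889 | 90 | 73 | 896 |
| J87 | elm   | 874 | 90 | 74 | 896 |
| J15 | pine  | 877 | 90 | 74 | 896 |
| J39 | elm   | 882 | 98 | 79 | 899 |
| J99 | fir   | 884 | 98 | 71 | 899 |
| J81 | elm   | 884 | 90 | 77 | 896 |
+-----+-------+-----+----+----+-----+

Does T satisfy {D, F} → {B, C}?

(D=90, F=896): 5 rows → {B,C} takes values {(pine, 877), (pine, 889), (elm, 874), (elm, 884)} — violation
(D=98, F=899): 3 rows → {B,C} takes values {(maple, 876), (elm, 882), (fir, 884)} — violation
Two rows agree on {D, F} but differ on {B, C}, so {D, F} → {B, C} does not hold.

No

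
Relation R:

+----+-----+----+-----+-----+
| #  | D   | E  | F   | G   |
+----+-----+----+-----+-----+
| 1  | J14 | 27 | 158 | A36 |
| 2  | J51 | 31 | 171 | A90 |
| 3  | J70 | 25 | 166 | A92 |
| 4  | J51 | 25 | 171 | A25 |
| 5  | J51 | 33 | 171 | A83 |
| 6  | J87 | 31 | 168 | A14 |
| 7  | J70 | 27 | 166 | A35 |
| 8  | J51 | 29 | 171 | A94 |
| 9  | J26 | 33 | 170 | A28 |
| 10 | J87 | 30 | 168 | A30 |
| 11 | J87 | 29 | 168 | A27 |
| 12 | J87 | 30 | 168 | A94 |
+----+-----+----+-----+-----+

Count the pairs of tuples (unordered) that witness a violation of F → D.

F=171: all 4 rows agree on D — 0 pairs.
F=166: all 2 rows agree on D — 0 pairs.
F=168: all 4 rows agree on D — 0 pairs.

0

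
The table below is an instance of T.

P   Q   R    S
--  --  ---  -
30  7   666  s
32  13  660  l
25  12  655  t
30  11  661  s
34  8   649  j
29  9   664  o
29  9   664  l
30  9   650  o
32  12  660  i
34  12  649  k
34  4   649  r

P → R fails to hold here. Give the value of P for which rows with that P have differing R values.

P=30: 3 rows → R takes values {666, 661, 650} — violation
P=32: 2 rows → R = 660, 660 ✓
P=25: 1 row → R = 655 ✓
P=34: 3 rows → R = 649, 649, 649 ✓
P=29: 2 rows → R = 664, 664 ✓
The only P value with inconsistent R is P=30.

30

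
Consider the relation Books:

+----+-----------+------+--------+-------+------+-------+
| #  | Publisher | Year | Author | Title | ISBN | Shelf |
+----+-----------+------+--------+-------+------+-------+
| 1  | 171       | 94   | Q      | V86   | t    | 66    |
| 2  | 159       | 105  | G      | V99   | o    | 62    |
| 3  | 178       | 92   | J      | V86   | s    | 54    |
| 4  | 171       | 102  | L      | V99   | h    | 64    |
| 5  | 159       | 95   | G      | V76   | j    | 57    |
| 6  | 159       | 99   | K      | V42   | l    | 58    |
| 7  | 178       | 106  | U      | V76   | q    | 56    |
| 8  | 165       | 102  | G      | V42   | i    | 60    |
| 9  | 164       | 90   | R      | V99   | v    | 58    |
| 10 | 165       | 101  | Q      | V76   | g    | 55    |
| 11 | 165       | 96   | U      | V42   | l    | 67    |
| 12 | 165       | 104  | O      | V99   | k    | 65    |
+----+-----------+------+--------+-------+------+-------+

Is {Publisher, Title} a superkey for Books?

Rows 8 and 11 have the same {Publisher, Title} value (Publisher=165, Title=V42) but are distinct tuples, so {Publisher, Title} does not determine every attribute — not a superkey.

No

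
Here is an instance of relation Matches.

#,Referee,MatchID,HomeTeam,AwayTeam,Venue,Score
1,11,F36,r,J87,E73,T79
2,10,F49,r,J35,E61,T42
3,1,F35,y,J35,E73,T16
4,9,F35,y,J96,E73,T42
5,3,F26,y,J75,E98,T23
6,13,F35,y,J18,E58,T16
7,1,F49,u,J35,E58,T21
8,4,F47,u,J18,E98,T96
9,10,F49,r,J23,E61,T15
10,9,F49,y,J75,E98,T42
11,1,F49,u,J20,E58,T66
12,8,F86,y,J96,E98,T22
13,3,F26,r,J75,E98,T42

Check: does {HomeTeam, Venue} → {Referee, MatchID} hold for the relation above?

(HomeTeam=r, Venue=E73): row 1 → {Referee,MatchID} = (11, F36) ✓
(HomeTeam=r, Venue=E61): rows 2, 9 → {Referee,MatchID} = (10, F49), (10, F49) ✓
(HomeTeam=y, Venue=E73): rows 3, 4 → {Referee,MatchID} takes values {(1, F35), (9, F35)} — violation
(HomeTeam=y, Venue=E98): rows 5, 10, 12 → {Referee,MatchID} takes values {(3, F26), (9, F49), (8, F86)} — violation
(HomeTeam=y, Venue=E58): row 6 → {Referee,MatchID} = (13, F35) ✓
(HomeTeam=u, Venue=E58): rows 7, 11 → {Referee,MatchID} = (1, F49), (1, F49) ✓
(HomeTeam=u, Venue=E98): row 8 → {Referee,MatchID} = (4, F47) ✓
(HomeTeam=r, Venue=E98): row 13 → {Referee,MatchID} = (3, F26) ✓
Two rows agree on {HomeTeam, Venue} but differ on {Referee, MatchID}, so {HomeTeam, Venue} → {Referee, MatchID} does not hold.

No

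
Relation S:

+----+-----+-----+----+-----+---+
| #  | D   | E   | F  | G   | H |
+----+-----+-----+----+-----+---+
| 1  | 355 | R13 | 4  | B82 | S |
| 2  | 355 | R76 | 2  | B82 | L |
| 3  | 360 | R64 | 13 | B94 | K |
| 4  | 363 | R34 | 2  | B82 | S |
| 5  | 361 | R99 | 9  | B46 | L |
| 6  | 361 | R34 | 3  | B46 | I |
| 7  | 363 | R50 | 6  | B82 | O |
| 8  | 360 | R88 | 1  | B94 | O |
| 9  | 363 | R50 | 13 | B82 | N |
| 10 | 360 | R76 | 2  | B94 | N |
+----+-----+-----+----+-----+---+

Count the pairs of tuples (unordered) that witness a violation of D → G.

D=355: all 2 rows agree on G — 0 pairs.
D=360: all 3 rows agree on G — 0 pairs.
D=363: all 3 rows agree on G — 0 pairs.
D=361: all 2 rows agree on G — 0 pairs.

0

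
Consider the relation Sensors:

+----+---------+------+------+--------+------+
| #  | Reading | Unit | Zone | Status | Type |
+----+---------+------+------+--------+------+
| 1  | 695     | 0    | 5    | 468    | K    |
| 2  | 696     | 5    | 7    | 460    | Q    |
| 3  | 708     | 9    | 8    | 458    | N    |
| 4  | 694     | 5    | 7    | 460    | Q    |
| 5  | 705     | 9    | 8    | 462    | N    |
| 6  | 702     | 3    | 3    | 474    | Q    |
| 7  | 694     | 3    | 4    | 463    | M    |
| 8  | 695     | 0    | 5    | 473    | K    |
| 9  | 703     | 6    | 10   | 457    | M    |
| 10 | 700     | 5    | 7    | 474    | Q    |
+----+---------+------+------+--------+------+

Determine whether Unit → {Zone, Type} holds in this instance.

No

Unit=0: rows 1, 8 → {Zone,Type} = (5, K), (5, K) ✓
Unit=5: rows 2, 4, 10 → {Zone,Type} = (7, Q), (7, Q), (7, Q) ✓
Unit=9: rows 3, 5 → {Zone,Type} = (8, N), (8, N) ✓
Unit=3: rows 6, 7 → {Zone,Type} takes values {(3, Q), (4, M)} — violation
Unit=6: row 9 → {Zone,Type} = (10, M) ✓
Two rows agree on Unit but differ on {Zone, Type}, so Unit → {Zone, Type} does not hold.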